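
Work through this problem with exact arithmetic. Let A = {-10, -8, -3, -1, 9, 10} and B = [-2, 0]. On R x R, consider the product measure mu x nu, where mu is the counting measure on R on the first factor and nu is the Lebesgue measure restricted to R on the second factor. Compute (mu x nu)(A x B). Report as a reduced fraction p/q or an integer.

For a measurable rectangle A x B, the product measure satisfies
  (mu x nu)(A x B) = mu(A) * nu(B).
  mu(A) = 6.
  nu(B) = 2.
  (mu x nu)(A x B) = 6 * 2 = 12.

12


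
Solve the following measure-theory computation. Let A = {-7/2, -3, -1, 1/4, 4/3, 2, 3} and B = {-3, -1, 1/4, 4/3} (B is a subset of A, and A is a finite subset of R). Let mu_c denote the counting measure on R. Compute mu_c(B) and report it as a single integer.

Counting measure assigns mu_c(E) = |E| (number of elements) when E is finite.
B has 4 element(s), so mu_c(B) = 4.

4


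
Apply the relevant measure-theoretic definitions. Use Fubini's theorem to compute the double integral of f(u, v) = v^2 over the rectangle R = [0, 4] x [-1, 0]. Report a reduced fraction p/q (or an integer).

f(u, v) is a tensor product of a function of u and a function of v, and both factors are bounded continuous (hence Lebesgue integrable) on the rectangle, so Fubini's theorem applies:
  integral_R f d(m x m) = (integral_a1^b1 1 du) * (integral_a2^b2 v^2 dv).
Inner integral in u: integral_{0}^{4} 1 du = (4^1 - 0^1)/1
  = 4.
Inner integral in v: integral_{-1}^{0} v^2 dv = (0^3 - (-1)^3)/3
  = 1/3.
Product: (4) * (1/3) = 4/3.

4/3


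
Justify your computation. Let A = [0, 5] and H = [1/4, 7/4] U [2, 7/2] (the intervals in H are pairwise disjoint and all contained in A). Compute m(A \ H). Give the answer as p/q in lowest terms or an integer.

The ambient interval has length m(A) = 5 - 0 = 5.
Since the holes are disjoint and sit inside A, by finite additivity
  m(H) = sum_i (b_i - a_i), and m(A \ H) = m(A) - m(H).
Computing the hole measures:
  m(H_1) = 7/4 - 1/4 = 3/2.
  m(H_2) = 7/2 - 2 = 3/2.
Summed: m(H) = 3/2 + 3/2 = 3.
So m(A \ H) = 5 - 3 = 2.

2


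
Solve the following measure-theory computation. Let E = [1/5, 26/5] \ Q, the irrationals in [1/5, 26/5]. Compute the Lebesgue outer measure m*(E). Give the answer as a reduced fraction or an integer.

The interval I = [1/5, 26/5] has m(I) = 26/5 - 1/5 = 5 (endpoints are measure-zero, so open/closed/half-open agree). Write I = (I cap Q) u (I \ Q). The rationals in I are countable, so m*(I cap Q) = 0 (cover each rational by intervals whose total length is arbitrarily small). By countable subadditivity m*(I) <= m*(I cap Q) + m*(I \ Q), hence m*(I \ Q) >= m(I) = 5. The reverse inequality m*(I \ Q) <= m*(I) = 5 is trivial since (I \ Q) is a subset of I. Therefore m*(I \ Q) = 5.

5


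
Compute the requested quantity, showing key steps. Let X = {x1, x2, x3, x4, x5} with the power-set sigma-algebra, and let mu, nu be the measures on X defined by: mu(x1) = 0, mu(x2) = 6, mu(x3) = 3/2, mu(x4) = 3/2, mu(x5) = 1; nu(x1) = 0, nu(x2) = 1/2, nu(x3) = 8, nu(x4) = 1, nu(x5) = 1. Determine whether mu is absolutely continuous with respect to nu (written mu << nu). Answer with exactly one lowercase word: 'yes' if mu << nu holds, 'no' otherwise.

mu << nu means: every nu-null measurable set is also mu-null; equivalently, for every atom x, if nu({x}) = 0 then mu({x}) = 0.
Checking each atom:
  x1: nu = 0, mu = 0 -> consistent with mu << nu.
  x2: nu = 1/2 > 0 -> no constraint.
  x3: nu = 8 > 0 -> no constraint.
  x4: nu = 1 > 0 -> no constraint.
  x5: nu = 1 > 0 -> no constraint.
No atom violates the condition. Therefore mu << nu.

yes


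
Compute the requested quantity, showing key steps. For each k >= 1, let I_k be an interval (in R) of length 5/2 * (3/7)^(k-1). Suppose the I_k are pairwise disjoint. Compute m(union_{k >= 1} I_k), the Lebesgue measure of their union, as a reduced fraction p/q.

By countable additivity of the Lebesgue measure on pairwise disjoint measurable sets,
  m(union_{k >= 1} I_k) = sum_{k >= 1} m(I_k) = sum_{k >= 1} a * r^(k-1),
  with a = 5/2 and r = 3/7.
Since 0 < r = 3/7 < 1, the geometric series converges:
  sum_{k >= 1} a * r^(k-1) = a / (1 - r).
  = 5/2 / (1 - 3/7)
  = 5/2 / (4/7)
  = 35/8.

35/8


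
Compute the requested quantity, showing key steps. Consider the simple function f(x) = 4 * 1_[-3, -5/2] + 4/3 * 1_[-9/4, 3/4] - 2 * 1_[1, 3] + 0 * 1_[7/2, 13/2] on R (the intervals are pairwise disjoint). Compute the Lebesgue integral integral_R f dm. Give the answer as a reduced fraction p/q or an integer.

For a simple function f = sum_i c_i * 1_{A_i} with disjoint A_i,
  integral f dm = sum_i c_i * m(A_i).
Lengths of the A_i:
  m(A_1) = -5/2 - (-3) = 1/2.
  m(A_2) = 3/4 - (-9/4) = 3.
  m(A_3) = 3 - 1 = 2.
  m(A_4) = 13/2 - 7/2 = 3.
Contributions c_i * m(A_i):
  (4) * (1/2) = 2.
  (4/3) * (3) = 4.
  (-2) * (2) = -4.
  (0) * (3) = 0.
Total: 2 + 4 - 4 + 0 = 2.

2


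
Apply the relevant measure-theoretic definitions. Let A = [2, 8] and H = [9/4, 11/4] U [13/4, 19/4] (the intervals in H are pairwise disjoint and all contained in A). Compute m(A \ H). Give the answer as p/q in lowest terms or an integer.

The ambient interval has length m(A) = 8 - 2 = 6.
Since the holes are disjoint and sit inside A, by finite additivity
  m(H) = sum_i (b_i - a_i), and m(A \ H) = m(A) - m(H).
Computing the hole measures:
  m(H_1) = 11/4 - 9/4 = 1/2.
  m(H_2) = 19/4 - 13/4 = 3/2.
Summed: m(H) = 1/2 + 3/2 = 2.
So m(A \ H) = 6 - 2 = 4.

4


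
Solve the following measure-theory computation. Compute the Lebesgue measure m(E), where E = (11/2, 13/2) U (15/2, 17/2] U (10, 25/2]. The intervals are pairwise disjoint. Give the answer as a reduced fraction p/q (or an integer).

For pairwise disjoint intervals, m(union_i I_i) = sum_i m(I_i),
and m is invariant under swapping open/closed endpoints (single points have measure 0).
So m(E) = sum_i (b_i - a_i).
  I_1 has length 13/2 - 11/2 = 1.
  I_2 has length 17/2 - 15/2 = 1.
  I_3 has length 25/2 - 10 = 5/2.
Summing:
  m(E) = 1 + 1 + 5/2 = 9/2.

9/2


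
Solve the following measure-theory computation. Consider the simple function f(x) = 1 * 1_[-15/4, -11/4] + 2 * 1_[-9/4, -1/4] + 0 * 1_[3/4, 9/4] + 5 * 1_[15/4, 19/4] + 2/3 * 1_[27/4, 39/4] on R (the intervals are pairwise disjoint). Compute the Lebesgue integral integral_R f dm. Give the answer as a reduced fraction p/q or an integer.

For a simple function f = sum_i c_i * 1_{A_i} with disjoint A_i,
  integral f dm = sum_i c_i * m(A_i).
Lengths of the A_i:
  m(A_1) = -11/4 - (-15/4) = 1.
  m(A_2) = -1/4 - (-9/4) = 2.
  m(A_3) = 9/4 - 3/4 = 3/2.
  m(A_4) = 19/4 - 15/4 = 1.
  m(A_5) = 39/4 - 27/4 = 3.
Contributions c_i * m(A_i):
  (1) * (1) = 1.
  (2) * (2) = 4.
  (0) * (3/2) = 0.
  (5) * (1) = 5.
  (2/3) * (3) = 2.
Total: 1 + 4 + 0 + 5 + 2 = 12.

12


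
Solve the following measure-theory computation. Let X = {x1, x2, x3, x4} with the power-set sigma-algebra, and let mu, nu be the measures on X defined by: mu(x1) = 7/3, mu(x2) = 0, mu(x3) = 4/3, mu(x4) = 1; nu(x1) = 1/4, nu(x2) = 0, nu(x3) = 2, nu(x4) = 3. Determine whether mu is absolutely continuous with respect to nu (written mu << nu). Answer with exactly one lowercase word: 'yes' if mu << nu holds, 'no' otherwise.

mu << nu means: every nu-null measurable set is also mu-null; equivalently, for every atom x, if nu({x}) = 0 then mu({x}) = 0.
Checking each atom:
  x1: nu = 1/4 > 0 -> no constraint.
  x2: nu = 0, mu = 0 -> consistent with mu << nu.
  x3: nu = 2 > 0 -> no constraint.
  x4: nu = 3 > 0 -> no constraint.
No atom violates the condition. Therefore mu << nu.

yes


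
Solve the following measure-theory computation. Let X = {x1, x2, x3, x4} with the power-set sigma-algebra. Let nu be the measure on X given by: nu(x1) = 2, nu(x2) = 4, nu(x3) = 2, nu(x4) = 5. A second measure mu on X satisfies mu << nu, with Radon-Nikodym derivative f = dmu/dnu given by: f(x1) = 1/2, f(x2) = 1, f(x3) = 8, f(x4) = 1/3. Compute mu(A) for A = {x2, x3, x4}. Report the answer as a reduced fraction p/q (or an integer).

By the defining property of the Radon-Nikodym derivative, for every measurable set A,
  mu(A) = integral_A f dnu.
Since nu is a discrete measure concentrated on the atoms of X, the integral over A reduces to the sum
  mu(A) = sum_{x in A} f(x) * nu({x}).
Computing each term:
  x2: f(x2) * nu(x2) = 1 * 4 = 4.
  x3: f(x3) * nu(x3) = 8 * 2 = 16.
  x4: f(x4) * nu(x4) = 1/3 * 5 = 5/3.
Summing: mu(A) = 4 + 16 + 5/3 = 65/3.

65/3


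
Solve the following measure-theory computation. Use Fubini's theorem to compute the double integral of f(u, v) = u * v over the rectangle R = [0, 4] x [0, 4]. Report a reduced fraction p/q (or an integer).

f(u, v) is a tensor product of a function of u and a function of v, and both factors are bounded continuous (hence Lebesgue integrable) on the rectangle, so Fubini's theorem applies:
  integral_R f d(m x m) = (integral_a1^b1 u du) * (integral_a2^b2 v dv).
Inner integral in u: integral_{0}^{4} u du = (4^2 - 0^2)/2
  = 8.
Inner integral in v: integral_{0}^{4} v dv = (4^2 - 0^2)/2
  = 8.
Product: (8) * (8) = 64.

64


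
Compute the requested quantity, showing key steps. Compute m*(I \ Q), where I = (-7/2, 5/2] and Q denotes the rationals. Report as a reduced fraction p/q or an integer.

The interval I = (-7/2, 5/2] has m(I) = 5/2 - (-7/2) = 6 (endpoints are measure-zero, so open/closed/half-open agree). Write I = (I cap Q) u (I \ Q). The rationals in I are countable, so m*(I cap Q) = 0 (cover each rational by intervals whose total length is arbitrarily small). By countable subadditivity m*(I) <= m*(I cap Q) + m*(I \ Q), hence m*(I \ Q) >= m(I) = 6. The reverse inequality m*(I \ Q) <= m*(I) = 6 is trivial since (I \ Q) is a subset of I. Therefore m*(I \ Q) = 6.

6


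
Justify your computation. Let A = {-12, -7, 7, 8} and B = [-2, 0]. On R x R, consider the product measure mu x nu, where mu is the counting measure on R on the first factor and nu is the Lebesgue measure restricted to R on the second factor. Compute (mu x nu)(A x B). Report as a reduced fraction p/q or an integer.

For a measurable rectangle A x B, the product measure satisfies
  (mu x nu)(A x B) = mu(A) * nu(B).
  mu(A) = 4.
  nu(B) = 2.
  (mu x nu)(A x B) = 4 * 2 = 8.

8


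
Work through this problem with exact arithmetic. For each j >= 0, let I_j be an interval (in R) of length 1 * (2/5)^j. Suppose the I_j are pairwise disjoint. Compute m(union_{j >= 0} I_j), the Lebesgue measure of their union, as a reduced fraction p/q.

By countable additivity of the Lebesgue measure on pairwise disjoint measurable sets,
  m(union_{j >= 0} I_j) = sum_{j >= 0} m(I_j) = sum_{j >= 0} a * r^j,
  with a = 1 and r = 2/5.
Since 0 < r = 2/5 < 1, the geometric series converges:
  sum_{j >= 0} a * r^j = a / (1 - r).
  = 1 / (1 - 2/5)
  = 1 / (3/5)
  = 5/3.

5/3


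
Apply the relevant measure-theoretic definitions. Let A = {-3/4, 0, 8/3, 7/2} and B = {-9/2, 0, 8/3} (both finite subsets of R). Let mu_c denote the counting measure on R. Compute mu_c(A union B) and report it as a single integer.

Counting measure on a finite set equals cardinality. By inclusion-exclusion, |A union B| = |A| + |B| - |A cap B|.
|A| = 4, |B| = 3, |A cap B| = 2.
So mu_c(A union B) = 4 + 3 - 2 = 5.

5


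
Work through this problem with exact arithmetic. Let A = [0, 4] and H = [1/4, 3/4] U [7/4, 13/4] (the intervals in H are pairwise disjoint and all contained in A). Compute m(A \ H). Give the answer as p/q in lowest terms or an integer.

The ambient interval has length m(A) = 4 - 0 = 4.
Since the holes are disjoint and sit inside A, by finite additivity
  m(H) = sum_i (b_i - a_i), and m(A \ H) = m(A) - m(H).
Computing the hole measures:
  m(H_1) = 3/4 - 1/4 = 1/2.
  m(H_2) = 13/4 - 7/4 = 3/2.
Summed: m(H) = 1/2 + 3/2 = 2.
So m(A \ H) = 4 - 2 = 2.

2


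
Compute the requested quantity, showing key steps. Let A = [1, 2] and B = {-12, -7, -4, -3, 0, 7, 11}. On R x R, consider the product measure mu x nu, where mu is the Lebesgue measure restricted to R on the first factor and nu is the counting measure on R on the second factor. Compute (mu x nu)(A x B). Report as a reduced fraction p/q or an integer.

For a measurable rectangle A x B, the product measure satisfies
  (mu x nu)(A x B) = mu(A) * nu(B).
  mu(A) = 1.
  nu(B) = 7.
  (mu x nu)(A x B) = 1 * 7 = 7.

7


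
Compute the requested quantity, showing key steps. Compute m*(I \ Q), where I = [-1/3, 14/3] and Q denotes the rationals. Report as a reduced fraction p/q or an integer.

The interval I = [-1/3, 14/3] has m(I) = 14/3 - (-1/3) = 5 (endpoints are measure-zero, so open/closed/half-open agree). Write I = (I cap Q) u (I \ Q). The rationals in I are countable, so m*(I cap Q) = 0 (cover each rational by intervals whose total length is arbitrarily small). By countable subadditivity m*(I) <= m*(I cap Q) + m*(I \ Q), hence m*(I \ Q) >= m(I) = 5. The reverse inequality m*(I \ Q) <= m*(I) = 5 is trivial since (I \ Q) is a subset of I. Therefore m*(I \ Q) = 5.

5


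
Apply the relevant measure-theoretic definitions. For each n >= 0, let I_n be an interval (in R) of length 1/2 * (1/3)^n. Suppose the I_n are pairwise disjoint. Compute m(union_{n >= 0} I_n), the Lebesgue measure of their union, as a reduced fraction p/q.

By countable additivity of the Lebesgue measure on pairwise disjoint measurable sets,
  m(union_{n >= 0} I_n) = sum_{n >= 0} m(I_n) = sum_{n >= 0} a * r^n,
  with a = 1/2 and r = 1/3.
Since 0 < r = 1/3 < 1, the geometric series converges:
  sum_{n >= 0} a * r^n = a / (1 - r).
  = 1/2 / (1 - 1/3)
  = 1/2 / (2/3)
  = 3/4.

3/4


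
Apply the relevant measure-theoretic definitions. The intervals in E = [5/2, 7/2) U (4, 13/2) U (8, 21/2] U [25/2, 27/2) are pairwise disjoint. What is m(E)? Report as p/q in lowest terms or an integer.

For pairwise disjoint intervals, m(union_i I_i) = sum_i m(I_i),
and m is invariant under swapping open/closed endpoints (single points have measure 0).
So m(E) = sum_i (b_i - a_i).
  I_1 has length 7/2 - 5/2 = 1.
  I_2 has length 13/2 - 4 = 5/2.
  I_3 has length 21/2 - 8 = 5/2.
  I_4 has length 27/2 - 25/2 = 1.
Summing:
  m(E) = 1 + 5/2 + 5/2 + 1 = 7.

7


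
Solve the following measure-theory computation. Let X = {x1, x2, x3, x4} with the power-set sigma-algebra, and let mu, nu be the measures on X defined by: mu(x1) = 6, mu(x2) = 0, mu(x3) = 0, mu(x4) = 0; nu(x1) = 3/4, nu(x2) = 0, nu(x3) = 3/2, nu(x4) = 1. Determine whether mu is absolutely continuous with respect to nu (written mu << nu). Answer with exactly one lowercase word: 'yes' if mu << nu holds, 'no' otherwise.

mu << nu means: every nu-null measurable set is also mu-null; equivalently, for every atom x, if nu({x}) = 0 then mu({x}) = 0.
Checking each atom:
  x1: nu = 3/4 > 0 -> no constraint.
  x2: nu = 0, mu = 0 -> consistent with mu << nu.
  x3: nu = 3/2 > 0 -> no constraint.
  x4: nu = 1 > 0 -> no constraint.
No atom violates the condition. Therefore mu << nu.

yes


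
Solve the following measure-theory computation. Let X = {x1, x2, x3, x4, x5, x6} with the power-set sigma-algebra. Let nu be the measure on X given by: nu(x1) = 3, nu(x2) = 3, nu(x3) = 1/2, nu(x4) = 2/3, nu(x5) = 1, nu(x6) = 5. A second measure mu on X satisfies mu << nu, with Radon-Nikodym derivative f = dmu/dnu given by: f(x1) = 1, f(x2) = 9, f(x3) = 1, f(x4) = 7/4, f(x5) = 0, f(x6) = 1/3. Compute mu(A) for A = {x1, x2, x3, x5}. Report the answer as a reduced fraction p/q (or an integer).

By the defining property of the Radon-Nikodym derivative, for every measurable set A,
  mu(A) = integral_A f dnu.
Since nu is a discrete measure concentrated on the atoms of X, the integral over A reduces to the sum
  mu(A) = sum_{x in A} f(x) * nu({x}).
Computing each term:
  x1: f(x1) * nu(x1) = 1 * 3 = 3.
  x2: f(x2) * nu(x2) = 9 * 3 = 27.
  x3: f(x3) * nu(x3) = 1 * 1/2 = 1/2.
  x5: f(x5) * nu(x5) = 0 * 1 = 0.
Summing: mu(A) = 3 + 27 + 1/2 + 0 = 61/2.

61/2


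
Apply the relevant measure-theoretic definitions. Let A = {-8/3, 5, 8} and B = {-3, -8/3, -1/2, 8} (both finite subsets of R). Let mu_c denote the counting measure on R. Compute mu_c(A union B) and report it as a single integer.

Counting measure on a finite set equals cardinality. By inclusion-exclusion, |A union B| = |A| + |B| - |A cap B|.
|A| = 3, |B| = 4, |A cap B| = 2.
So mu_c(A union B) = 3 + 4 - 2 = 5.

5


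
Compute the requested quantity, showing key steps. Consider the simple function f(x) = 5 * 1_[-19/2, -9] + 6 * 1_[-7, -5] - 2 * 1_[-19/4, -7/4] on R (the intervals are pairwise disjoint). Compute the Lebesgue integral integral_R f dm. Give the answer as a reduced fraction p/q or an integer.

For a simple function f = sum_i c_i * 1_{A_i} with disjoint A_i,
  integral f dm = sum_i c_i * m(A_i).
Lengths of the A_i:
  m(A_1) = -9 - (-19/2) = 1/2.
  m(A_2) = -5 - (-7) = 2.
  m(A_3) = -7/4 - (-19/4) = 3.
Contributions c_i * m(A_i):
  (5) * (1/2) = 5/2.
  (6) * (2) = 12.
  (-2) * (3) = -6.
Total: 5/2 + 12 - 6 = 17/2.

17/2


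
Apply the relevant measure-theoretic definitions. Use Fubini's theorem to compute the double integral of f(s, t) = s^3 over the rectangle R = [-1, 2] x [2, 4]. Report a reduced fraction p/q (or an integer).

f(s, t) is a tensor product of a function of s and a function of t, and both factors are bounded continuous (hence Lebesgue integrable) on the rectangle, so Fubini's theorem applies:
  integral_R f d(m x m) = (integral_a1^b1 s^3 ds) * (integral_a2^b2 1 dt).
Inner integral in s: integral_{-1}^{2} s^3 ds = (2^4 - (-1)^4)/4
  = 15/4.
Inner integral in t: integral_{2}^{4} 1 dt = (4^1 - 2^1)/1
  = 2.
Product: (15/4) * (2) = 15/2.

15/2


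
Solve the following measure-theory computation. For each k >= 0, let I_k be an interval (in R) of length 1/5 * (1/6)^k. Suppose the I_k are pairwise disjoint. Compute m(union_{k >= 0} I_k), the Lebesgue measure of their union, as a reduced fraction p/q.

By countable additivity of the Lebesgue measure on pairwise disjoint measurable sets,
  m(union_{k >= 0} I_k) = sum_{k >= 0} m(I_k) = sum_{k >= 0} a * r^k,
  with a = 1/5 and r = 1/6.
Since 0 < r = 1/6 < 1, the geometric series converges:
  sum_{k >= 0} a * r^k = a / (1 - r).
  = 1/5 / (1 - 1/6)
  = 1/5 / (5/6)
  = 6/25.

6/25


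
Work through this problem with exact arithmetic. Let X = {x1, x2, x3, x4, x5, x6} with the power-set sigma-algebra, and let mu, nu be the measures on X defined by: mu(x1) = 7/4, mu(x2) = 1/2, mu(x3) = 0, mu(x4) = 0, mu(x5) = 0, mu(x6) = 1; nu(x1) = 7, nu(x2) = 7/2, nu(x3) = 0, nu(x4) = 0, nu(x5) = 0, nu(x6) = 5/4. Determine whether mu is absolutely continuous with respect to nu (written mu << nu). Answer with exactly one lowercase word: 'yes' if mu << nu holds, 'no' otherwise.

mu << nu means: every nu-null measurable set is also mu-null; equivalently, for every atom x, if nu({x}) = 0 then mu({x}) = 0.
Checking each atom:
  x1: nu = 7 > 0 -> no constraint.
  x2: nu = 7/2 > 0 -> no constraint.
  x3: nu = 0, mu = 0 -> consistent with mu << nu.
  x4: nu = 0, mu = 0 -> consistent with mu << nu.
  x5: nu = 0, mu = 0 -> consistent with mu << nu.
  x6: nu = 5/4 > 0 -> no constraint.
No atom violates the condition. Therefore mu << nu.

yes


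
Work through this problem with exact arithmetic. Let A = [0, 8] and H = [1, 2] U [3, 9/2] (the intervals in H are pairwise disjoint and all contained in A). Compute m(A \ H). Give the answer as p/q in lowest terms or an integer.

The ambient interval has length m(A) = 8 - 0 = 8.
Since the holes are disjoint and sit inside A, by finite additivity
  m(H) = sum_i (b_i - a_i), and m(A \ H) = m(A) - m(H).
Computing the hole measures:
  m(H_1) = 2 - 1 = 1.
  m(H_2) = 9/2 - 3 = 3/2.
Summed: m(H) = 1 + 3/2 = 5/2.
So m(A \ H) = 8 - 5/2 = 11/2.

11/2


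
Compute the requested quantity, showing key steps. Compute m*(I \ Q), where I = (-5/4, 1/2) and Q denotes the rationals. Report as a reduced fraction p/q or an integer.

The interval I = (-5/4, 1/2) has m(I) = 1/2 - (-5/4) = 7/4 (endpoints are measure-zero, so open/closed/half-open agree). Write I = (I cap Q) u (I \ Q). The rationals in I are countable, so m*(I cap Q) = 0 (cover each rational by intervals whose total length is arbitrarily small). By countable subadditivity m*(I) <= m*(I cap Q) + m*(I \ Q), hence m*(I \ Q) >= m(I) = 7/4. The reverse inequality m*(I \ Q) <= m*(I) = 7/4 is trivial since (I \ Q) is a subset of I. Therefore m*(I \ Q) = 7/4.

7/4


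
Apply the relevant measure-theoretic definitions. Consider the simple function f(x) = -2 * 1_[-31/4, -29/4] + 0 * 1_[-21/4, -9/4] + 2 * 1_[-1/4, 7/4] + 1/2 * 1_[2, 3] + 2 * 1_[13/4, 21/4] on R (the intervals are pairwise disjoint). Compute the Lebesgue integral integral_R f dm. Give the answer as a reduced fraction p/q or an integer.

For a simple function f = sum_i c_i * 1_{A_i} with disjoint A_i,
  integral f dm = sum_i c_i * m(A_i).
Lengths of the A_i:
  m(A_1) = -29/4 - (-31/4) = 1/2.
  m(A_2) = -9/4 - (-21/4) = 3.
  m(A_3) = 7/4 - (-1/4) = 2.
  m(A_4) = 3 - 2 = 1.
  m(A_5) = 21/4 - 13/4 = 2.
Contributions c_i * m(A_i):
  (-2) * (1/2) = -1.
  (0) * (3) = 0.
  (2) * (2) = 4.
  (1/2) * (1) = 1/2.
  (2) * (2) = 4.
Total: -1 + 0 + 4 + 1/2 + 4 = 15/2.

15/2


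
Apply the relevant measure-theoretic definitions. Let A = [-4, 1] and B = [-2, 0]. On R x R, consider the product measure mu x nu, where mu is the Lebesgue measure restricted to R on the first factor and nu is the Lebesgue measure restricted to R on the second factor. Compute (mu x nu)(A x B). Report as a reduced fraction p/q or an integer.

For a measurable rectangle A x B, the product measure satisfies
  (mu x nu)(A x B) = mu(A) * nu(B).
  mu(A) = 5.
  nu(B) = 2.
  (mu x nu)(A x B) = 5 * 2 = 10.

10


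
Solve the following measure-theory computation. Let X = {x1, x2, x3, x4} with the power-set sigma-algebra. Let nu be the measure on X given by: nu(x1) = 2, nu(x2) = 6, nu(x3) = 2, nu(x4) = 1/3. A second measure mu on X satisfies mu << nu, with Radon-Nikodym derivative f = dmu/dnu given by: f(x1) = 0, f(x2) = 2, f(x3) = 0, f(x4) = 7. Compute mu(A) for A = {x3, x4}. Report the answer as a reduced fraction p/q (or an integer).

By the defining property of the Radon-Nikodym derivative, for every measurable set A,
  mu(A) = integral_A f dnu.
Since nu is a discrete measure concentrated on the atoms of X, the integral over A reduces to the sum
  mu(A) = sum_{x in A} f(x) * nu({x}).
Computing each term:
  x3: f(x3) * nu(x3) = 0 * 2 = 0.
  x4: f(x4) * nu(x4) = 7 * 1/3 = 7/3.
Summing: mu(A) = 0 + 7/3 = 7/3.

7/3


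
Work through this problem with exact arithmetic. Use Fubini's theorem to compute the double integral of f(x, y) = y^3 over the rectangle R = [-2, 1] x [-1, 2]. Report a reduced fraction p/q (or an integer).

f(x, y) is a tensor product of a function of x and a function of y, and both factors are bounded continuous (hence Lebesgue integrable) on the rectangle, so Fubini's theorem applies:
  integral_R f d(m x m) = (integral_a1^b1 1 dx) * (integral_a2^b2 y^3 dy).
Inner integral in x: integral_{-2}^{1} 1 dx = (1^1 - (-2)^1)/1
  = 3.
Inner integral in y: integral_{-1}^{2} y^3 dy = (2^4 - (-1)^4)/4
  = 15/4.
Product: (3) * (15/4) = 45/4.

45/4


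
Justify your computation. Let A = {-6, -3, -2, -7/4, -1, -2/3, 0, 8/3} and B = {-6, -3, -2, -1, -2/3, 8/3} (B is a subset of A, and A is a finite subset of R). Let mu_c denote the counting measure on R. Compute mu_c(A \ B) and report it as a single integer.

Counting measure assigns mu_c(E) = |E| (number of elements) when E is finite. For B subset A, A \ B is the set of elements of A not in B, so |A \ B| = |A| - |B|.
|A| = 8, |B| = 6, so mu_c(A \ B) = 8 - 6 = 2.

2


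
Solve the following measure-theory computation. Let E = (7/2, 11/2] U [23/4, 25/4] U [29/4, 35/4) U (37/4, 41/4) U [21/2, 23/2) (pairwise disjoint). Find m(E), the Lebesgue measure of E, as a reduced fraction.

For pairwise disjoint intervals, m(union_i I_i) = sum_i m(I_i),
and m is invariant under swapping open/closed endpoints (single points have measure 0).
So m(E) = sum_i (b_i - a_i).
  I_1 has length 11/2 - 7/2 = 2.
  I_2 has length 25/4 - 23/4 = 1/2.
  I_3 has length 35/4 - 29/4 = 3/2.
  I_4 has length 41/4 - 37/4 = 1.
  I_5 has length 23/2 - 21/2 = 1.
Summing:
  m(E) = 2 + 1/2 + 3/2 + 1 + 1 = 6.

6


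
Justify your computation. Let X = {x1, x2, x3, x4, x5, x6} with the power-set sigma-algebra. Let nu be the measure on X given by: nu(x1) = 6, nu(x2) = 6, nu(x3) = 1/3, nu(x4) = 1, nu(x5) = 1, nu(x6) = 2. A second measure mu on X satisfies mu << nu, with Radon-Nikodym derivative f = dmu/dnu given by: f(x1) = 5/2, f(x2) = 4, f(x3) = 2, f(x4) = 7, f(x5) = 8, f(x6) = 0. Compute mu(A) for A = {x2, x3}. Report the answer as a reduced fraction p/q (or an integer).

By the defining property of the Radon-Nikodym derivative, for every measurable set A,
  mu(A) = integral_A f dnu.
Since nu is a discrete measure concentrated on the atoms of X, the integral over A reduces to the sum
  mu(A) = sum_{x in A} f(x) * nu({x}).
Computing each term:
  x2: f(x2) * nu(x2) = 4 * 6 = 24.
  x3: f(x3) * nu(x3) = 2 * 1/3 = 2/3.
Summing: mu(A) = 24 + 2/3 = 74/3.

74/3


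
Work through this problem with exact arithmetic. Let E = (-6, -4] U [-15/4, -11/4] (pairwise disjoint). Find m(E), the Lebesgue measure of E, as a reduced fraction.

For pairwise disjoint intervals, m(union_i I_i) = sum_i m(I_i),
and m is invariant under swapping open/closed endpoints (single points have measure 0).
So m(E) = sum_i (b_i - a_i).
  I_1 has length -4 - (-6) = 2.
  I_2 has length -11/4 - (-15/4) = 1.
Summing:
  m(E) = 2 + 1 = 3.

3


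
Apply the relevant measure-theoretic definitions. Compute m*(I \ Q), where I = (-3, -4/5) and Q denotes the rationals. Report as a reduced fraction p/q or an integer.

The interval I = (-3, -4/5) has m(I) = -4/5 - (-3) = 11/5 (endpoints are measure-zero, so open/closed/half-open agree). Write I = (I cap Q) u (I \ Q). The rationals in I are countable, so m*(I cap Q) = 0 (cover each rational by intervals whose total length is arbitrarily small). By countable subadditivity m*(I) <= m*(I cap Q) + m*(I \ Q), hence m*(I \ Q) >= m(I) = 11/5. The reverse inequality m*(I \ Q) <= m*(I) = 11/5 is trivial since (I \ Q) is a subset of I. Therefore m*(I \ Q) = 11/5.

11/5


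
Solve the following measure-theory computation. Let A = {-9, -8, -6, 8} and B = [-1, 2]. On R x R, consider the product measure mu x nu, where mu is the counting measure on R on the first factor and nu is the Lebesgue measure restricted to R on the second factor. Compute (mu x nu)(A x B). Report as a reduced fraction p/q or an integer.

For a measurable rectangle A x B, the product measure satisfies
  (mu x nu)(A x B) = mu(A) * nu(B).
  mu(A) = 4.
  nu(B) = 3.
  (mu x nu)(A x B) = 4 * 3 = 12.

12


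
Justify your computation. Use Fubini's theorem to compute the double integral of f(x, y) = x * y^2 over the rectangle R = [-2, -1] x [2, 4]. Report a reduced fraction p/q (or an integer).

f(x, y) is a tensor product of a function of x and a function of y, and both factors are bounded continuous (hence Lebesgue integrable) on the rectangle, so Fubini's theorem applies:
  integral_R f d(m x m) = (integral_a1^b1 x dx) * (integral_a2^b2 y^2 dy).
Inner integral in x: integral_{-2}^{-1} x dx = ((-1)^2 - (-2)^2)/2
  = -3/2.
Inner integral in y: integral_{2}^{4} y^2 dy = (4^3 - 2^3)/3
  = 56/3.
Product: (-3/2) * (56/3) = -28.

-28


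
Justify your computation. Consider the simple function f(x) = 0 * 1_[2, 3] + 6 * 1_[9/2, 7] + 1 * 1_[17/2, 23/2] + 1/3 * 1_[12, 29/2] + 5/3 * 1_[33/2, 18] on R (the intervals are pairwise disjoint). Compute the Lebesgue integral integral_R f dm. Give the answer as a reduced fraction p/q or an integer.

For a simple function f = sum_i c_i * 1_{A_i} with disjoint A_i,
  integral f dm = sum_i c_i * m(A_i).
Lengths of the A_i:
  m(A_1) = 3 - 2 = 1.
  m(A_2) = 7 - 9/2 = 5/2.
  m(A_3) = 23/2 - 17/2 = 3.
  m(A_4) = 29/2 - 12 = 5/2.
  m(A_5) = 18 - 33/2 = 3/2.
Contributions c_i * m(A_i):
  (0) * (1) = 0.
  (6) * (5/2) = 15.
  (1) * (3) = 3.
  (1/3) * (5/2) = 5/6.
  (5/3) * (3/2) = 5/2.
Total: 0 + 15 + 3 + 5/6 + 5/2 = 64/3.

64/3


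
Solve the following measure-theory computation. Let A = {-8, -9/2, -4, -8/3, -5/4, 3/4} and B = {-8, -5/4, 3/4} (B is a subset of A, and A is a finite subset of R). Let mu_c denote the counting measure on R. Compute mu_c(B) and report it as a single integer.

Counting measure assigns mu_c(E) = |E| (number of elements) when E is finite.
B has 3 element(s), so mu_c(B) = 3.

3


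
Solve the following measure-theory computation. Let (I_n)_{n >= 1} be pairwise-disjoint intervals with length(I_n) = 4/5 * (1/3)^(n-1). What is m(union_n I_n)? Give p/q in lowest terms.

By countable additivity of the Lebesgue measure on pairwise disjoint measurable sets,
  m(union_{n >= 1} I_n) = sum_{n >= 1} m(I_n) = sum_{n >= 1} a * r^(n-1),
  with a = 4/5 and r = 1/3.
Since 0 < r = 1/3 < 1, the geometric series converges:
  sum_{n >= 1} a * r^(n-1) = a / (1 - r).
  = 4/5 / (1 - 1/3)
  = 4/5 / (2/3)
  = 6/5.

6/5


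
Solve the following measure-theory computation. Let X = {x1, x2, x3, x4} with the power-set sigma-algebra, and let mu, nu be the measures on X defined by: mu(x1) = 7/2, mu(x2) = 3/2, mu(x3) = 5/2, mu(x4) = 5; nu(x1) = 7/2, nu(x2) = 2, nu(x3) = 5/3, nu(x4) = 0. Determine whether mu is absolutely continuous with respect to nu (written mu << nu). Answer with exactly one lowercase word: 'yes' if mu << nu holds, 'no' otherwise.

mu << nu means: every nu-null measurable set is also mu-null; equivalently, for every atom x, if nu({x}) = 0 then mu({x}) = 0.
Checking each atom:
  x1: nu = 7/2 > 0 -> no constraint.
  x2: nu = 2 > 0 -> no constraint.
  x3: nu = 5/3 > 0 -> no constraint.
  x4: nu = 0, mu = 5 > 0 -> violates mu << nu.
The atom(s) x4 violate the condition (nu = 0 but mu > 0). Therefore mu is NOT absolutely continuous w.r.t. nu.

no


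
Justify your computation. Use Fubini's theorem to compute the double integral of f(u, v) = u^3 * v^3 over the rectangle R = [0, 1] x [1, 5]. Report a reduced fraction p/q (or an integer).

f(u, v) is a tensor product of a function of u and a function of v, and both factors are bounded continuous (hence Lebesgue integrable) on the rectangle, so Fubini's theorem applies:
  integral_R f d(m x m) = (integral_a1^b1 u^3 du) * (integral_a2^b2 v^3 dv).
Inner integral in u: integral_{0}^{1} u^3 du = (1^4 - 0^4)/4
  = 1/4.
Inner integral in v: integral_{1}^{5} v^3 dv = (5^4 - 1^4)/4
  = 156.
Product: (1/4) * (156) = 39.

39


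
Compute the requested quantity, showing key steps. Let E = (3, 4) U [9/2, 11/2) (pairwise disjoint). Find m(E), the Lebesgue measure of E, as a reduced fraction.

For pairwise disjoint intervals, m(union_i I_i) = sum_i m(I_i),
and m is invariant under swapping open/closed endpoints (single points have measure 0).
So m(E) = sum_i (b_i - a_i).
  I_1 has length 4 - 3 = 1.
  I_2 has length 11/2 - 9/2 = 1.
Summing:
  m(E) = 1 + 1 = 2.

2


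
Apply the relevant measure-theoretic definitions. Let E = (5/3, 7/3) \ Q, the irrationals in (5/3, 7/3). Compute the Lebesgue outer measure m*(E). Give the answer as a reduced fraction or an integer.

The interval I = (5/3, 7/3) has m(I) = 7/3 - 5/3 = 2/3 (endpoints are measure-zero, so open/closed/half-open agree). Write I = (I cap Q) u (I \ Q). The rationals in I are countable, so m*(I cap Q) = 0 (cover each rational by intervals whose total length is arbitrarily small). By countable subadditivity m*(I) <= m*(I cap Q) + m*(I \ Q), hence m*(I \ Q) >= m(I) = 2/3. The reverse inequality m*(I \ Q) <= m*(I) = 2/3 is trivial since (I \ Q) is a subset of I. Therefore m*(I \ Q) = 2/3.

2/3


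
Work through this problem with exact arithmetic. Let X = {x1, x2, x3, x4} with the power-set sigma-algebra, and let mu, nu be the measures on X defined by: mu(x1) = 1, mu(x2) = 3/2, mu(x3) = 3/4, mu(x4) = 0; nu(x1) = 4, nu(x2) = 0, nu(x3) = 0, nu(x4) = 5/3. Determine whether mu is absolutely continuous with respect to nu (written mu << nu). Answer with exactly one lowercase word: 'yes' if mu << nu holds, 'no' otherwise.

mu << nu means: every nu-null measurable set is also mu-null; equivalently, for every atom x, if nu({x}) = 0 then mu({x}) = 0.
Checking each atom:
  x1: nu = 4 > 0 -> no constraint.
  x2: nu = 0, mu = 3/2 > 0 -> violates mu << nu.
  x3: nu = 0, mu = 3/4 > 0 -> violates mu << nu.
  x4: nu = 5/3 > 0 -> no constraint.
The atom(s) x2, x3 violate the condition (nu = 0 but mu > 0). Therefore mu is NOT absolutely continuous w.r.t. nu.

no


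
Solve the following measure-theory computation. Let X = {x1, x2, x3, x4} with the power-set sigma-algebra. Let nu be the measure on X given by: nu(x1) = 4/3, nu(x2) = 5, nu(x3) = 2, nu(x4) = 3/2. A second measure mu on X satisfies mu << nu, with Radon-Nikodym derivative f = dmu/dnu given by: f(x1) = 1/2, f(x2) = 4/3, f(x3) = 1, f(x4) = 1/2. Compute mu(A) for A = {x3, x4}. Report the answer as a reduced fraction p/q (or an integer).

By the defining property of the Radon-Nikodym derivative, for every measurable set A,
  mu(A) = integral_A f dnu.
Since nu is a discrete measure concentrated on the atoms of X, the integral over A reduces to the sum
  mu(A) = sum_{x in A} f(x) * nu({x}).
Computing each term:
  x3: f(x3) * nu(x3) = 1 * 2 = 2.
  x4: f(x4) * nu(x4) = 1/2 * 3/2 = 3/4.
Summing: mu(A) = 2 + 3/4 = 11/4.

11/4


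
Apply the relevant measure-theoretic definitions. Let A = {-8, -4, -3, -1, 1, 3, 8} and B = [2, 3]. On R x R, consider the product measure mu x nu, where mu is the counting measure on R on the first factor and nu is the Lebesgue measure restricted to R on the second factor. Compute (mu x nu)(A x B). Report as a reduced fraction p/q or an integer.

For a measurable rectangle A x B, the product measure satisfies
  (mu x nu)(A x B) = mu(A) * nu(B).
  mu(A) = 7.
  nu(B) = 1.
  (mu x nu)(A x B) = 7 * 1 = 7.

7


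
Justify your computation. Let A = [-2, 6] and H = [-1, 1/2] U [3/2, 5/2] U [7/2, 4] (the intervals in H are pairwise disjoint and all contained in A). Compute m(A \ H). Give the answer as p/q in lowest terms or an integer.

The ambient interval has length m(A) = 6 - (-2) = 8.
Since the holes are disjoint and sit inside A, by finite additivity
  m(H) = sum_i (b_i - a_i), and m(A \ H) = m(A) - m(H).
Computing the hole measures:
  m(H_1) = 1/2 - (-1) = 3/2.
  m(H_2) = 5/2 - 3/2 = 1.
  m(H_3) = 4 - 7/2 = 1/2.
Summed: m(H) = 3/2 + 1 + 1/2 = 3.
So m(A \ H) = 8 - 3 = 5.

5


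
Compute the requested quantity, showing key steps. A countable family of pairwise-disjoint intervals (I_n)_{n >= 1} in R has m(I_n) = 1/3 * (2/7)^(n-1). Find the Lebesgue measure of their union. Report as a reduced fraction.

By countable additivity of the Lebesgue measure on pairwise disjoint measurable sets,
  m(union_{n >= 1} I_n) = sum_{n >= 1} m(I_n) = sum_{n >= 1} a * r^(n-1),
  with a = 1/3 and r = 2/7.
Since 0 < r = 2/7 < 1, the geometric series converges:
  sum_{n >= 1} a * r^(n-1) = a / (1 - r).
  = 1/3 / (1 - 2/7)
  = 1/3 / (5/7)
  = 7/15.

7/15


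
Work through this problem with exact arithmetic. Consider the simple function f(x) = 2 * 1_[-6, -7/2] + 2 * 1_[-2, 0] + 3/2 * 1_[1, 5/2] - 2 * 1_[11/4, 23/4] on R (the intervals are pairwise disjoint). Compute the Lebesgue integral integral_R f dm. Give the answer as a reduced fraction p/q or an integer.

For a simple function f = sum_i c_i * 1_{A_i} with disjoint A_i,
  integral f dm = sum_i c_i * m(A_i).
Lengths of the A_i:
  m(A_1) = -7/2 - (-6) = 5/2.
  m(A_2) = 0 - (-2) = 2.
  m(A_3) = 5/2 - 1 = 3/2.
  m(A_4) = 23/4 - 11/4 = 3.
Contributions c_i * m(A_i):
  (2) * (5/2) = 5.
  (2) * (2) = 4.
  (3/2) * (3/2) = 9/4.
  (-2) * (3) = -6.
Total: 5 + 4 + 9/4 - 6 = 21/4.

21/4


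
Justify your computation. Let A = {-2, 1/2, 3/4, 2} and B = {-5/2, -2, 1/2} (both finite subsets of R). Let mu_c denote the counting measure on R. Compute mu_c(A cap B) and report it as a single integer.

Counting measure on a finite set equals cardinality. mu_c(A cap B) = |A cap B| (elements appearing in both).
Enumerating the elements of A that also lie in B gives 2 element(s).
So mu_c(A cap B) = 2.

2


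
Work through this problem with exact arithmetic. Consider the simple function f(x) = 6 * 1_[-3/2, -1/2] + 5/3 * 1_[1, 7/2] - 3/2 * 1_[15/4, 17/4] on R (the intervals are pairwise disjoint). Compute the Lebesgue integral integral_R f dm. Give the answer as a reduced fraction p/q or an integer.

For a simple function f = sum_i c_i * 1_{A_i} with disjoint A_i,
  integral f dm = sum_i c_i * m(A_i).
Lengths of the A_i:
  m(A_1) = -1/2 - (-3/2) = 1.
  m(A_2) = 7/2 - 1 = 5/2.
  m(A_3) = 17/4 - 15/4 = 1/2.
Contributions c_i * m(A_i):
  (6) * (1) = 6.
  (5/3) * (5/2) = 25/6.
  (-3/2) * (1/2) = -3/4.
Total: 6 + 25/6 - 3/4 = 113/12.

113/12


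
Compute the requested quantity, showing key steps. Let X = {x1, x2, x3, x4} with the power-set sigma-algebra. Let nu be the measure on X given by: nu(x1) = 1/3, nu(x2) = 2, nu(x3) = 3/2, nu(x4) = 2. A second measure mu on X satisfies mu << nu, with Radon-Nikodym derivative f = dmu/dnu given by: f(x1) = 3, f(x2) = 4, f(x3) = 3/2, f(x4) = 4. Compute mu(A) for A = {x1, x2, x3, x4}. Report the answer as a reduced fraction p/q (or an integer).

By the defining property of the Radon-Nikodym derivative, for every measurable set A,
  mu(A) = integral_A f dnu.
Since nu is a discrete measure concentrated on the atoms of X, the integral over A reduces to the sum
  mu(A) = sum_{x in A} f(x) * nu({x}).
Computing each term:
  x1: f(x1) * nu(x1) = 3 * 1/3 = 1.
  x2: f(x2) * nu(x2) = 4 * 2 = 8.
  x3: f(x3) * nu(x3) = 3/2 * 3/2 = 9/4.
  x4: f(x4) * nu(x4) = 4 * 2 = 8.
Summing: mu(A) = 1 + 8 + 9/4 + 8 = 77/4.

77/4


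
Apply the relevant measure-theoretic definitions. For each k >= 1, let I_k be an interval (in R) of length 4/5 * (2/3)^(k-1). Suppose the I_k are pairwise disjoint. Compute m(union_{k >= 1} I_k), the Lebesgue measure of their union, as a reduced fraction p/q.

By countable additivity of the Lebesgue measure on pairwise disjoint measurable sets,
  m(union_{k >= 1} I_k) = sum_{k >= 1} m(I_k) = sum_{k >= 1} a * r^(k-1),
  with a = 4/5 and r = 2/3.
Since 0 < r = 2/3 < 1, the geometric series converges:
  sum_{k >= 1} a * r^(k-1) = a / (1 - r).
  = 4/5 / (1 - 2/3)
  = 4/5 / (1/3)
  = 12/5.

12/5


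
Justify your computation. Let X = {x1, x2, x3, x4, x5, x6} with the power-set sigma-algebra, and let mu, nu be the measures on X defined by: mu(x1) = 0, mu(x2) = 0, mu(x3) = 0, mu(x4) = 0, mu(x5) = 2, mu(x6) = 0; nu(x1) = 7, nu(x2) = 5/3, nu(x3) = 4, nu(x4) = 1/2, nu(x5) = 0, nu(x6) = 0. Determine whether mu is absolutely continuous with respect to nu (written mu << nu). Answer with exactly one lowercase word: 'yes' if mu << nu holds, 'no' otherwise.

mu << nu means: every nu-null measurable set is also mu-null; equivalently, for every atom x, if nu({x}) = 0 then mu({x}) = 0.
Checking each atom:
  x1: nu = 7 > 0 -> no constraint.
  x2: nu = 5/3 > 0 -> no constraint.
  x3: nu = 4 > 0 -> no constraint.
  x4: nu = 1/2 > 0 -> no constraint.
  x5: nu = 0, mu = 2 > 0 -> violates mu << nu.
  x6: nu = 0, mu = 0 -> consistent with mu << nu.
The atom(s) x5 violate the condition (nu = 0 but mu > 0). Therefore mu is NOT absolutely continuous w.r.t. nu.

no


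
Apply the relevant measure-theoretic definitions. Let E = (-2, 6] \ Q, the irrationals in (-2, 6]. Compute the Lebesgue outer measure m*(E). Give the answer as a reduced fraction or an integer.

The interval I = (-2, 6] has m(I) = 6 - (-2) = 8 (endpoints are measure-zero, so open/closed/half-open agree). Write I = (I cap Q) u (I \ Q). The rationals in I are countable, so m*(I cap Q) = 0 (cover each rational by intervals whose total length is arbitrarily small). By countable subadditivity m*(I) <= m*(I cap Q) + m*(I \ Q), hence m*(I \ Q) >= m(I) = 8. The reverse inequality m*(I \ Q) <= m*(I) = 8 is trivial since (I \ Q) is a subset of I. Therefore m*(I \ Q) = 8.

8


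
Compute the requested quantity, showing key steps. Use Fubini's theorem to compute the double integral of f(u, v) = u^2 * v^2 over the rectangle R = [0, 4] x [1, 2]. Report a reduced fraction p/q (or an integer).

f(u, v) is a tensor product of a function of u and a function of v, and both factors are bounded continuous (hence Lebesgue integrable) on the rectangle, so Fubini's theorem applies:
  integral_R f d(m x m) = (integral_a1^b1 u^2 du) * (integral_a2^b2 v^2 dv).
Inner integral in u: integral_{0}^{4} u^2 du = (4^3 - 0^3)/3
  = 64/3.
Inner integral in v: integral_{1}^{2} v^2 dv = (2^3 - 1^3)/3
  = 7/3.
Product: (64/3) * (7/3) = 448/9.

448/9
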